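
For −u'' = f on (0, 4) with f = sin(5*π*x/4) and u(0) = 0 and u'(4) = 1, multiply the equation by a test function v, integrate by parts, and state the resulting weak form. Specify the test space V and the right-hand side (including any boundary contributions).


V = {v ∈ H^1(0, 4) : v(0) = 0} (test functions vanish at x = 0 where u is specified); weak form: ∫_0^4 u'v' dx = ∫_0^4 (sin(5*π*x/4)) v dx + v(4) for all v ∈ V.

Multiply both sides by a test function v and integrate from 0 to 4:
  ∫_0^4 −u''(x) v(x) dx = ∫_0^4 f(x) v(x) dx.
Integrate the LHS by parts once:
  ∫_0^4 −u'' v dx = −[u'(x) v(x)]_0^4 + ∫_0^4 u'(x) v'(x) dx.
Thus ∫_0^4 u'(x) v'(x) dx = ∫_0^4 f(x) v(x) dx + [u'(x) v(x)]_0^4.
Choose V so that boundary terms are either known or forced to vanish.
Mixed BC: u(0) = 0 (Dirichlet) and u'(4) = 1 (Neumann). Define V = {v ∈ H^1(0, 4) : v(0) = 0}. Then [u' v]_0^4 = u'(4)·v(4) − u'(0)·0 = v(4).
Weak formulation: find u (satisfying any essential BC) such that ∫_0^4 u'(x) v'(x) dx = ∫_0^4 f v dx + v(4) for all v ∈ V (Dirichlet at 0 absorbed into V; Neumann datum at x = 4 contributes the boundary term).
Substituting f(x) = sin(5*π*x/4), the right-hand side is ∫_0^4 (sin(5*π*x/4)) v dx + v(4).


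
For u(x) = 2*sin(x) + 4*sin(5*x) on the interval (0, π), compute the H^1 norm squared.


||u||_{H^1(0,π)}^2 = 212*π

u'(x) = 2*cos(x) + 20*cos(5*x).
Expand u² and (u')² and integrate term by term on (0, π), using: for integers n ≥ 1, ∫_0^π sin²(nx) dx = ∫_0^π cos²(nx) dx = π/2; for n ≠ n', ∫_0^π sin(nx)sin(n'x) dx = ∫_0^π cos(nx)cos(n'x) dx = 0; and by product-to-sum, ∫_0^π sin(nx)cos(n'x) dx = ½∫_0^π [sin((n+n')x) + sin((n−n')x)] dx, which is 0 when n+n' is even and 2n/(n²−n'²) when n+n' is odd (it need not vanish on (0, π)).
  u² squared terms: (2)²·∫sin(x)² dx = 4·π/2 = 2*π;  (4)²·∫sin(5x)² dx = 16·π/2 = 8*π.
  u² cross terms: 2·(2)·(4)·∫sin(x)·sin(5x) dx = 16·(0) = 0.
  So ∫_0^π u² dx = 2*π + 8*π + 0 = 10*π.
  (u')² squared terms: (2)²·∫cos(x)² dx = 4·π/2 = 2*π;  (20)²·∫cos(5x)² dx = 400·π/2 = 200*π.
  (u')² cross terms: 2·(2)·(20)·∫cos(x)·cos(5x) dx = 80·(0) = 0.
  So ∫_0^π (u')² dx = 2*π + 200*π + 0 = 202*π.
||u||_{H^1}^2 = (10*π) + (202*π) = 212*π.


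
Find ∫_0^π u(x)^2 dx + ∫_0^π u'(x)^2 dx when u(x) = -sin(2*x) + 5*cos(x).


||u||_{H^1(0,π)}^2 = -80/3 + 55*π/2

u'(x) = -5*sin(x) - 2*cos(2*x).
Expand u² and (u')² and integrate term by term on (0, π), using: for integers n ≥ 1, ∫_0^π sin²(nx) dx = ∫_0^π cos²(nx) dx = π/2; for n ≠ n', ∫_0^π sin(nx)sin(n'x) dx = ∫_0^π cos(nx)cos(n'x) dx = 0; and by product-to-sum, ∫_0^π sin(nx)cos(n'x) dx = ½∫_0^π [sin((n+n')x) + sin((n−n')x)] dx, which is 0 when n+n' is even and 2n/(n²−n'²) when n+n' is odd (it need not vanish on (0, π)).
  u² squared terms: (-1)²·∫sin(2x)² dx = 1·π/2 = π/2;  (5)²·∫cos(x)² dx = 25·π/2 = 25*π/2.
  u² cross terms: 2·(-1)·(5)·∫sin(2x)·cos(x) dx = -10·(4/3) = -40/3.
  So ∫_0^π u² dx = π/2 + 25*π/2 − 40/3 = -40/3 + 13*π.
  (u')² squared terms: (-5)²·∫sin(x)² dx = 25·π/2 = 25*π/2;  (-2)²·∫cos(2x)² dx = 4·π/2 = 2*π.
  (u')² cross terms: 2·(-5)·(-2)·∫sin(x)·cos(2x) dx = 20·(-2/3) = -40/3.
  So ∫_0^π (u')² dx = 25*π/2 + 2*π − 40/3 = -40/3 + 29*π/2.
||u||_{H^1}^2 = (-40/3 + 13*π) + (-40/3 + 29*π/2) = -80/3 + 55*π/2.


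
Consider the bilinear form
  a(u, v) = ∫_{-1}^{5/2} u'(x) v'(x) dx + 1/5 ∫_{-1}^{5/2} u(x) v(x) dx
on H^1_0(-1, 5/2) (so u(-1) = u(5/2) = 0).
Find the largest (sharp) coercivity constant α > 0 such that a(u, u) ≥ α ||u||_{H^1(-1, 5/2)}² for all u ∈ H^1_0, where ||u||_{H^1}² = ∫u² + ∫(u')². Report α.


α = (49 + 20*π^2)/(5*(4*π^2 + 49))

Coercivity of a(·,·) on H^1_0(-1, 5/2) means a(u, u) ≥ α ||u||_{H^1}² for every u ∈ H^1_0.
The interval has length L = 7/2, and Poincaré/coercivity depend only on L. Here a(u, u) = ∫(u')² + (1/5)·∫u².
Here 0 < c = 1/5 < 1. The condition a(u,u) ≥ α||u||_{H^1}² reads (1−α)∫(u')² ≥ (α−c)∫u². Any admissible α is ≤ 1 (rapidly oscillating u have ∫u²/∫(u')² → 0), and α = 1 would force 0 ≥ (1−c)∫u², impossible since c < 1; so 1−α > 0. By the sharp Poincaré inequality on H^1_0 of an interval of length L, ∫(u')² ≥ (π/L)²∫u² with equality for the first sine mode sin(π(x−x₀)/L) (x₀ the left endpoint), so the inequality holds for all u iff (1−α)(π/L)² ≥ α − c, i.e. α ≤ ((π/L)² + c)/((π/L)² + 1) = (1 + c(L/π)²)/(1 + (L/π)²). With (π/L)² = 4*π^2/49 and c = 1/5, the largest admissible constant is α = ((π/L)² + c)/((π/L)² + 1).
Simplifying, α = (49 + 20*π^2)/(5*(4*π^2 + 49)).


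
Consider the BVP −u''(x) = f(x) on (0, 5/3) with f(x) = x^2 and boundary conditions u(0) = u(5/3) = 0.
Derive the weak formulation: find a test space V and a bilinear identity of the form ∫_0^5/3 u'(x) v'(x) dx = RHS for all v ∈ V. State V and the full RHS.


V = H^1_0(0, 5/3) (so v(0) = v(5/3) = 0); weak form: ∫_0^5/3 u'v' dx = ∫_0^5/3 (x^2) v dx for all v ∈ V.

Multiply both sides by a test function v and integrate from 0 to 5/3:
  ∫_0^5/3 −u''(x) v(x) dx = ∫_0^5/3 f(x) v(x) dx.
Integrate the LHS by parts once:
  ∫_0^5/3 −u'' v dx = −[u'(x) v(x)]_0^5/3 + ∫_0^5/3 u'(x) v'(x) dx.
Thus ∫_0^5/3 u'(x) v'(x) dx = ∫_0^5/3 f(x) v(x) dx + [u'(x) v(x)]_0^5/3.
Choose V so that boundary terms are either known or forced to vanish.
u is Dirichlet: u(0) = u(5/3) = 0. Let V = H^1_0(0, 5/3); then v(0) = v(5/3) = 0, and [u' v]_0^5/3 = 0.
Weak formulation: find u (satisfying any essential BC) such that ∫_0^5/3 u'(x) v'(x) dx = ∫_0^5/3 f v dx for all v ∈ V.
Substituting f(x) = x^2, the right-hand side is ∫_0^5/3 (x^2) v dx.


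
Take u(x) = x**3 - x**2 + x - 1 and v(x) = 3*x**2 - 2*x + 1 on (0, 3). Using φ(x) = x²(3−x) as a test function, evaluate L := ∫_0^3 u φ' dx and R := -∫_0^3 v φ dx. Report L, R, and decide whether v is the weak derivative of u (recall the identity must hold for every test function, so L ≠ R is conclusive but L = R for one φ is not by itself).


LHS = -1107/20, RHS = -1107/20. Yes, v = u' weakly.

u(x) = x**3 - x**2 + x - 1, classical derivative u'(x) = 3*x**2 - 2*x + 1.
φ(x) = x²(3−x), so φ'(x) = 3*x*(2 - x).
Note φ(0) = φ(3) = 0, so the boundary term u·φ vanishes.
LHS = ∫_0^3 u(x) φ'(x) dx = ∫_0^3 (-3*x^5 + 9*x^4 - 9*x^3 + 9*x^2 - 6*x) dx. Term by term:
  ∫_0^3 -3*x^5 dx = -729/2;  ∫_0^3 9*x^4 dx = 2187/5;  ∫_0^3 -9*x^3 dx = -729/4;
  ∫_0^3 9*x^2 dx = 81;  ∫_0^3 -6*x dx = -27.
Sum: -729/2 + 2187/5 − 729/4 + 81 − 27 = -1107/20.
So LHS = -1107/20.
∫_0^3 v(x) φ(x) dx = ∫_0^3 (-3*x^5 + 11*x^4 - 7*x^3 + 3*x^2) dx. Term by term:
  ∫_0^3 -3*x^5 dx = -729/2;  ∫_0^3 11*x^4 dx = 2673/5;  ∫_0^3 -7*x^3 dx = -567/4;
  ∫_0^3 3*x^2 dx = 27.
Sum: -729/2 + 2673/5 − 567/4 + 27 = 1107/20.
So RHS = -∫_0^3 v(x) φ(x) dx = -1107/20.
LHS = RHS, so the identity holds for this test φ.
Moreover u is smooth here and v(x) = u'(x) = 3*x**2 - 2*x + 1 pointwise, so the identity holds for every test function. Hence v is the weak derivative of u.


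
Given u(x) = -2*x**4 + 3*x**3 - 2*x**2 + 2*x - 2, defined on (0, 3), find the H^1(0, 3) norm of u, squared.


||u||_{H^1}^2 = 733713/70

The H^1 norm (squared) on an interval (0, L) is
  ||u||_{H^1}^2 = ∫_0^L u(x)^2 dx + ∫_0^L u'(x)^2 dx.
Compute u'(x) = -8*x**3 + 9*x**2 - 4*x + 2.
Then u(x)^2 = 4*x**8 - 12*x**7 + 17*x**6 - 20*x**5 + 24*x**4 - 20*x**3 + 12*x**2 - 8*x + 4 and u'(x)^2 = 64*x**6 - 144*x**5 + 145*x**4 - 104*x**3 + 52*x**2 - 16*x + 4.
Integrate each monomial from 0 to 3 using ∫_0^3 c·x^n dx = c·3^(n+1)/(n+1):
  ∫_0^3 u(x)^2 dx = ∫_0^3 (4*x^8 - 12*x^7 + 17*x^6 - 20*x^5 + 24*x^4 - 20*x^3 + 12*x^2 - 8*x + 4) dx. Term by term:
    ∫_0^3 4*x^8 dx = 8748;  ∫_0^3 -12*x^7 dx = -19683/2;  ∫_0^3 17*x^6 dx = 37179/7;
    ∫_0^3 -20*x^5 dx = -2430;  ∫_0^3 24*x^4 dx = 5832/5;  ∫_0^3 -20*x^3 dx = -405;
    ∫_0^3 12*x^2 dx = 108;  ∫_0^3 -8*x dx = -36;  ∫_0^3 4 dx = 12.
  Sum: 8748 − 19683/2 + 37179/7 − 2430 + 5832/5 − 405 + 108 − 36 + 12 = 184323/70.
  ∫_0^3 u'(x)^2 dx = ∫_0^3 (64*x^6 - 144*x^5 + 145*x^4 - 104*x^3 + 52*x^2 - 16*x + 4) dx. Term by term:
    ∫_0^3 64*x^6 dx = 139968/7;  ∫_0^3 -144*x^5 dx = -17496;  ∫_0^3 145*x^4 dx = 7047;
    ∫_0^3 -104*x^3 dx = -2106;  ∫_0^3 52*x^2 dx = 468;  ∫_0^3 -16*x dx = -72;
    ∫_0^3 4 dx = 12.
  Sum: 139968/7 − 17496 + 7047 − 2106 + 468 − 72 + 12 = 54939/7.
Adding: ||u||_{H^1}^2 = 184323/70 + 54939/7 = 733713/70.


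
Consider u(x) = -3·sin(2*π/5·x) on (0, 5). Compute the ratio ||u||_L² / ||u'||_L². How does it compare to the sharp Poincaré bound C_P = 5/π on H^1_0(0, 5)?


||u||_L² / ||u'||_L² = 5/(2*π) < C_P = 5/π.

u(x) = -3·sin(2*π/5·x), so u'(x) = -6*π*cos(2*π*x/5)/5.
Writing u(x) = A·sin(kπx/L) with A = -3 and k = 2, use ∫_0^L sin²(kπx/L) dx = L/2 and ∫_0^L cos²(kπx/L) dx = L/2.
u² = 9·sin²(2*π/5·x) and (u')² = 36*π^2/25·cos²(2*π/5·x), and each of sin², cos² integrates to L/2 = 5/2 over (0, 5).
∫_0^5 u² dx = 45/2, so ||u||_L² = 3*sqrt(10)/2.
∫_0^5 (u')² dx = 18*π^2/5, so ||u'||_L² = 3*sqrt(10)*π/5.
Ratio ||u||_L² / ||u'||_L² = 5/(2*π).
Sharp Poincaré constant on H^1_0(0, 5) is C_P = L/π = 5/π, achieved by sin(π/5·x).
This is the k = 2 harmonic; the ratio L/(kπ) is strictly less than C_P = L/π, consistent with the sharp inequality ||u||_L² ≤ C_P ||u'||_L².


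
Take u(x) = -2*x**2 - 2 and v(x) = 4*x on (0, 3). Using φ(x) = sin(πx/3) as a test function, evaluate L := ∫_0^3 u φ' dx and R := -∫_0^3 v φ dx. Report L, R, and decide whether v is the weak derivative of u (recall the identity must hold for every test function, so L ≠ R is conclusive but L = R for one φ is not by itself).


LHS = 36/π, RHS = -36/π. No, v is not the weak derivative of u.

u(x) = -2*x**2 - 2, classical derivative u'(x) = -4*x.
φ(x) = sin(πx/3), so φ'(x) = π*cos(π*x/3)/3.
Note φ(0) = φ(3) = 0, so the boundary term u·φ vanishes.
LHS = ∫_0^3 u(x) φ'(x) dx = ∫_0^3 (-2*π*x^2*cos(π*x/3)/3 - 2*π*cos(π*x/3)/3) dx. Term by term:
  ∫_0^3 -2*π*cos(π*x/3)/3 dx = 0;  ∫_0^3 -2*π*x^2*cos(π*x/3)/3 dx = 36/π.
Sum: 0 + 36/π = 36/π.
So LHS = 36/π.
∫_0^3 v(x) φ(x) dx = ∫_0^3 (4*x*sin(π*x/3)) dx. Term by term:
  ∫_0^3 4*x*sin(π*x/3) dx = 36/π.
So RHS = -∫_0^3 v(x) φ(x) dx = -36/π.
LHS − RHS = 72/π ≠ 0, so the identity fails.
(For a valid weak derivative the identity must hold for EVERY test function, in particular this one. The failure shows v is NOT the weak derivative of u.)
Correct weak derivative would be u'(x) = -4*x.


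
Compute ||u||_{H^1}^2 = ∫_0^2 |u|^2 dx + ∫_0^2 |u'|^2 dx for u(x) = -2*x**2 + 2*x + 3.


||u||_{H^1}^2 = 494/15

The H^1 norm (squared) on an interval (0, L) is
  ||u||_{H^1}^2 = ∫_0^L u(x)^2 dx + ∫_0^L u'(x)^2 dx.
Compute u'(x) = 2 - 4*x.
Then u(x)^2 = 4*x**4 - 8*x**3 - 8*x**2 + 12*x + 9 and u'(x)^2 = 16*x**2 - 16*x + 4.
Integrate each monomial from 0 to 2 using ∫_0^2 c·x^n dx = c·2^(n+1)/(n+1):
  ∫_0^2 u(x)^2 dx = ∫_0^2 (4*x^4 - 8*x^3 - 8*x^2 + 12*x + 9) dx. Term by term:
    ∫_0^2 4*x^4 dx = 128/5;  ∫_0^2 -8*x^3 dx = -32;  ∫_0^2 -8*x^2 dx = -64/3;
    ∫_0^2 12*x dx = 24;  ∫_0^2 9 dx = 18.
  Sum: 128/5 − 32 − 64/3 + 24 + 18 = 214/15.
  ∫_0^2 u'(x)^2 dx = ∫_0^2 (16*x^2 - 16*x + 4) dx. Term by term:
    ∫_0^2 16*x^2 dx = 128/3;  ∫_0^2 -16*x dx = -32;  ∫_0^2 4 dx = 8.
  Sum: 128/3 − 32 + 8 = 56/3.
Adding: ||u||_{H^1}^2 = 214/15 + 56/3 = 494/15.


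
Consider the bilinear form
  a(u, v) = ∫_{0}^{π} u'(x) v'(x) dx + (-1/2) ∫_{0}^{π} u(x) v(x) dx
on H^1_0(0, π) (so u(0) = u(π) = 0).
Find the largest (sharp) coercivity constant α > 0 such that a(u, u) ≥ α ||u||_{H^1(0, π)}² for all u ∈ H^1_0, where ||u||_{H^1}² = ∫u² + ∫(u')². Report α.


α = 1/4

Coercivity of a(·,·) on H^1_0(0, π) means a(u, u) ≥ α ||u||_{H^1}² for every u ∈ H^1_0.
The interval has length L = π, and Poincaré/coercivity depend only on L. Here a(u, u) = ∫(u')² + (-1/2)·∫u².
Here c = -1/2 < 0 with |c| < (π/L)² = 1, so coercivity still holds. The condition a(u,u) ≥ α||u||_{H^1}² reads (1−α)∫(u')² ≥ (α−c)∫u². Any admissible α is ≤ 1 (rapidly oscillating u have ∫u²/∫(u')² → 0), and α = 1 would force 0 ≥ (1−c)∫u², impossible since c < 1; so 1−α > 0. By the sharp Poincaré inequality on H^1_0 of an interval of length L, ∫(u')² ≥ (π/L)²∫u² with equality for the first sine mode sin(π(x−x₀)/L) (x₀ the left endpoint), so the inequality holds for all u iff (1−α)(π/L)² ≥ α − c, i.e. α ≤ ((π/L)² + c)/((π/L)² + 1) = (1 + c(L/π)²)/(1 + (L/π)²). (Direct route, valid since c ≤ 0: Poincaré gives c∫u² ≥ c(L/π)²∫(u')², so a(u,u) ≥ (1 + c(L/π)²)∫(u')², while ||u||_{H^1}² ≤ (1 + (L/π)²)∫(u')²; dividing yields the same α.) With (π/L)² = 1 and c = -1/2, the largest admissible constant is α = ((π/L)² + c)/((π/L)² + 1).
Simplifying, α = 1/4.


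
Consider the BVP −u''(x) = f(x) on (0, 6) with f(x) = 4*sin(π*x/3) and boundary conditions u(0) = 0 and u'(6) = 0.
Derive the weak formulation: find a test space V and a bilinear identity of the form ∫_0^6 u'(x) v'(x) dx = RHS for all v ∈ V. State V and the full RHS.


V = {v ∈ H^1(0, 6) : v(0) = 0} (test functions vanish at x = 0 where u is specified); weak form: ∫_0^6 u'v' dx = ∫_0^6 (4*sin(π*x/3)) v dx for all v ∈ V.

Multiply both sides by a test function v and integrate from 0 to 6:
  ∫_0^6 −u''(x) v(x) dx = ∫_0^6 f(x) v(x) dx.
Integrate the LHS by parts once:
  ∫_0^6 −u'' v dx = −[u'(x) v(x)]_0^6 + ∫_0^6 u'(x) v'(x) dx.
Thus ∫_0^6 u'(x) v'(x) dx = ∫_0^6 f(x) v(x) dx + [u'(x) v(x)]_0^6.
Choose V so that boundary terms are either known or forced to vanish.
Mixed BC: u(0) = 0 (Dirichlet) and u'(6) = 0 (Neumann). Define V = {v ∈ H^1(0, 6) : v(0) = 0}. Then [u' v]_0^6 = u'(6)·v(6) − u'(0)·0 = 0.
Weak formulation: find u (satisfying any essential BC) such that ∫_0^6 u'(x) v'(x) dx = ∫_0^6 f v dx for all v ∈ V (Dirichlet at 0 absorbed into V; the Neumann datum at x = 6 is zero, so no boundary term remains).
Substituting f(x) = 4*sin(π*x/3), the right-hand side is ∫_0^6 (4*sin(π*x/3)) v dx.


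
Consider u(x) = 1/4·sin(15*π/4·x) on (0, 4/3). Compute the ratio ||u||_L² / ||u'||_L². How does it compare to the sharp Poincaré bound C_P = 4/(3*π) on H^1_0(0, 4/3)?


||u||_L² / ||u'||_L² = 4/(15*π) < C_P = 4/(3*π).

u(x) = 1/4·sin(15*π/4·x), so u'(x) = 15*π*cos(15*π*x/4)/16.
Writing u(x) = A·sin(kπx/L) with A = 1/4 and k = 5, use ∫_0^L sin²(kπx/L) dx = L/2 and ∫_0^L cos²(kπx/L) dx = L/2.
u² = 1/16·sin²(15*π/4·x) and (u')² = 225*π^2/256·cos²(15*π/4·x), and each of sin², cos² integrates to L/2 = 2/3 over (0, 4/3).
∫_0^4/3 u² dx = 1/24, so ||u||_L² = sqrt(6)/12.
∫_0^4/3 (u')² dx = 75*π^2/128, so ||u'||_L² = 5*sqrt(6)*π/16.
Ratio ||u||_L² / ||u'||_L² = 4/(15*π).
Sharp Poincaré constant on H^1_0(0, 4/3) is C_P = L/π = 4/(3*π), achieved by sin(3*π/4·x).
This is the k = 5 harmonic; the ratio L/(kπ) is strictly less than C_P = L/π, consistent with the sharp inequality ||u||_L² ≤ C_P ||u'||_L².


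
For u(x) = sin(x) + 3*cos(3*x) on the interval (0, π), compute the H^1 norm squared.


||u||_{H^1(0,π)}^2 = 46*π

u'(x) = -9*sin(3*x) + cos(x).
Expand u² and (u')² and integrate term by term on (0, π), using: for integers n ≥ 1, ∫_0^π sin²(nx) dx = ∫_0^π cos²(nx) dx = π/2; for n ≠ n', ∫_0^π sin(nx)sin(n'x) dx = ∫_0^π cos(nx)cos(n'x) dx = 0; and by product-to-sum, ∫_0^π sin(nx)cos(n'x) dx = ½∫_0^π [sin((n+n')x) + sin((n−n')x)] dx, which is 0 when n+n' is even and 2n/(n²−n'²) when n+n' is odd (it need not vanish on (0, π)).
  u² squared terms: (3)²·∫cos(3x)² dx = 9·π/2 = 9*π/2;  (1)²·∫sin(x)² dx = 1·π/2 = π/2.
  u² cross terms: 2·(3)·(1)·∫cos(3x)·sin(x) dx = 6·(0) = 0.
  So ∫_0^π u² dx = 9*π/2 + π/2 + 0 = 5*π.
  (u')² squared terms: (-9)²·∫sin(3x)² dx = 81·π/2 = 81*π/2;  (1)²·∫cos(x)² dx = 1·π/2 = π/2.
  (u')² cross terms: 2·(-9)·(1)·∫sin(3x)·cos(x) dx = -18·(0) = 0.
  So ∫_0^π (u')² dx = 81*π/2 + π/2 + 0 = 41*π.
||u||_{H^1}^2 = (5*π) + (41*π) = 46*π.


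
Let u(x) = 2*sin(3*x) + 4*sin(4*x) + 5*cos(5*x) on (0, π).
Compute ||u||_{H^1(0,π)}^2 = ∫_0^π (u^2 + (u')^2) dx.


||u||_{H^1(0,π)}^2 = -8320/9 + 481*π

u'(x) = -25*sin(5*x) + 6*cos(3*x) + 16*cos(4*x).
Expand u² and (u')² and integrate term by term on (0, π), using: for integers n ≥ 1, ∫_0^π sin²(nx) dx = ∫_0^π cos²(nx) dx = π/2; for n ≠ n', ∫_0^π sin(nx)sin(n'x) dx = ∫_0^π cos(nx)cos(n'x) dx = 0; and by product-to-sum, ∫_0^π sin(nx)cos(n'x) dx = ½∫_0^π [sin((n+n')x) + sin((n−n')x)] dx, which is 0 when n+n' is even and 2n/(n²−n'²) when n+n' is odd (it need not vanish on (0, π)).
  u² squared terms: (2)²·∫sin(3x)² dx = 4·π/2 = 2*π;  (4)²·∫sin(4x)² dx = 16·π/2 = 8*π;  (5)²·∫cos(5x)² dx = 25·π/2 = 25*π/2.
  u² cross terms: 2·(2)·(4)·∫sin(3x)·sin(4x) dx = 16·(0) = 0;  2·(2)·(5)·∫sin(3x)·cos(5x) dx = 20·(0) = 0;  2·(4)·(5)·∫sin(4x)·cos(5x) dx = 40·(-8/9) = -320/9.
  So ∫_0^π u² dx = 2*π + 8*π + 25*π/2 + 0 + 0 − 320/9 = -320/9 + 45*π/2.
  (u')² squared terms: (-25)²·∫sin(5x)² dx = 625·π/2 = 625*π/2;  (6)²·∫cos(3x)² dx = 36·π/2 = 18*π;  (16)²·∫cos(4x)² dx = 256·π/2 = 128*π.
  (u')² cross terms: 2·(-25)·(6)·∫sin(5x)·cos(3x) dx = -300·(0) = 0;  2·(-25)·(16)·∫sin(5x)·cos(4x) dx = -800·(10/9) = -8000/9;  2·(6)·(16)·∫cos(3x)·cos(4x) dx = 192·(0) = 0.
  So ∫_0^π (u')² dx = 625*π/2 + 18*π + 128*π + 0 − 8000/9 + 0 = -8000/9 + 917*π/2.
||u||_{H^1}^2 = (-320/9 + 45*π/2) + (-8000/9 + 917*π/2) = -8320/9 + 481*π.


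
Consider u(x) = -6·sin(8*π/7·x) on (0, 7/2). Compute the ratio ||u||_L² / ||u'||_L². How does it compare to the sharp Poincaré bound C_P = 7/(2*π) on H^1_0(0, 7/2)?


||u||_L² / ||u'||_L² = 7/(8*π) < C_P = 7/(2*π).

u(x) = -6·sin(8*π/7·x), so u'(x) = -48*π*cos(8*π*x/7)/7.
Writing u(x) = A·sin(kπx/L) with A = -6 and k = 4, use ∫_0^L sin²(kπx/L) dx = L/2 and ∫_0^L cos²(kπx/L) dx = L/2.
u² = 36·sin²(8*π/7·x) and (u')² = 2304*π^2/49·cos²(8*π/7·x), and each of sin², cos² integrates to L/2 = 7/4 over (0, 7/2).
∫_0^7/2 u² dx = 63, so ||u||_L² = 3*sqrt(7).
∫_0^7/2 (u')² dx = 576*π^2/7, so ||u'||_L² = 24*sqrt(7)*π/7.
Ratio ||u||_L² / ||u'||_L² = 7/(8*π).
Sharp Poincaré constant on H^1_0(0, 7/2) is C_P = L/π = 7/(2*π), achieved by sin(2*π/7·x).
This is the k = 4 harmonic; the ratio L/(kπ) is strictly less than C_P = L/π, consistent with the sharp inequality ||u||_L² ≤ C_P ||u'||_L².


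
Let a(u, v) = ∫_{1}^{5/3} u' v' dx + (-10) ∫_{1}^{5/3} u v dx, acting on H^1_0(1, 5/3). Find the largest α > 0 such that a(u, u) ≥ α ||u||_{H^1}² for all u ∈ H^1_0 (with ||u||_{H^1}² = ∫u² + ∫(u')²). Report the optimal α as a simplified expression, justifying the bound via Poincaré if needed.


α = (-40 + 9*π^2)/(4 + 9*π^2)

Coercivity of a(·,·) on H^1_0(1, 5/3) means a(u, u) ≥ α ||u||_{H^1}² for every u ∈ H^1_0.
The interval has length L = 2/3, and Poincaré/coercivity depend only on L. Here a(u, u) = ∫(u')² + (-10)·∫u².
Here c = -10 < 0 with |c| < (π/L)² = 9*π^2/4, so coercivity still holds. The condition a(u,u) ≥ α||u||_{H^1}² reads (1−α)∫(u')² ≥ (α−c)∫u². Any admissible α is ≤ 1 (rapidly oscillating u have ∫u²/∫(u')² → 0), and α = 1 would force 0 ≥ (1−c)∫u², impossible since c < 1; so 1−α > 0. By the sharp Poincaré inequality on H^1_0 of an interval of length L, ∫(u')² ≥ (π/L)²∫u² with equality for the first sine mode sin(π(x−x₀)/L) (x₀ the left endpoint), so the inequality holds for all u iff (1−α)(π/L)² ≥ α − c, i.e. α ≤ ((π/L)² + c)/((π/L)² + 1) = (1 + c(L/π)²)/(1 + (L/π)²). (Direct route, valid since c ≤ 0: Poincaré gives c∫u² ≥ c(L/π)²∫(u')², so a(u,u) ≥ (1 + c(L/π)²)∫(u')², while ||u||_{H^1}² ≤ (1 + (L/π)²)∫(u')²; dividing yields the same α.) With (π/L)² = 9*π^2/4 and c = -10, the largest admissible constant is α = ((π/L)² + c)/((π/L)² + 1).
Simplifying, α = (-40 + 9*π^2)/(4 + 9*π^2).


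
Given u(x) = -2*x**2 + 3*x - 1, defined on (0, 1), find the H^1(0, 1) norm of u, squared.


||u||_{H^1}^2 = 37/15

The H^1 norm (squared) on an interval (0, L) is
  ||u||_{H^1}^2 = ∫_0^L u(x)^2 dx + ∫_0^L u'(x)^2 dx.
Compute u'(x) = 3 - 4*x.
Then u(x)^2 = 4*x**4 - 12*x**3 + 13*x**2 - 6*x + 1 and u'(x)^2 = 16*x**2 - 24*x + 9.
Integrate each monomial from 0 to 1 using ∫_0^1 c·x^n dx = c·1^(n+1)/(n+1):
  ∫_0^1 u(x)^2 dx = ∫_0^1 (4*x^4 - 12*x^3 + 13*x^2 - 6*x + 1) dx. Term by term:
    ∫_0^1 4*x^4 dx = 4/5;  ∫_0^1 -12*x^3 dx = -3;  ∫_0^1 13*x^2 dx = 13/3;
    ∫_0^1 -6*x dx = -3;  ∫_0^1 1 dx = 1.
  Sum: 4/5 − 3 + 13/3 − 3 + 1 = 2/15.
  ∫_0^1 u'(x)^2 dx = ∫_0^1 (16*x^2 - 24*x + 9) dx. Term by term:
    ∫_0^1 16*x^2 dx = 16/3;  ∫_0^1 -24*x dx = -12;  ∫_0^1 9 dx = 9.
  Sum: 16/3 − 12 + 9 = 7/3.
Adding: ||u||_{H^1}^2 = 2/15 + 7/3 = 37/15.


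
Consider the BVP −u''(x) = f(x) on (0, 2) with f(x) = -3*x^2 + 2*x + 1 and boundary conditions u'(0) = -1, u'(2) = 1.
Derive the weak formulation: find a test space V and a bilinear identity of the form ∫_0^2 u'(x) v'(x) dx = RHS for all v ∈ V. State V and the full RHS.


V = H^1(0, 2) (v unrestricted at boundary; u is determined up to an additive constant); weak form: ∫_0^2 u'v' dx = ∫_0^2 (-3*x^2 + 2*x + 1) v dx + v(2) + v(0) for all v ∈ V.

Multiply both sides by a test function v and integrate from 0 to 2:
  ∫_0^2 −u''(x) v(x) dx = ∫_0^2 f(x) v(x) dx.
Integrate the LHS by parts once:
  ∫_0^2 −u'' v dx = −[u'(x) v(x)]_0^2 + ∫_0^2 u'(x) v'(x) dx.
Thus ∫_0^2 u'(x) v'(x) dx = ∫_0^2 f(x) v(x) dx + [u'(x) v(x)]_0^2.
Choose V so that boundary terms are either known or forced to vanish.
u has inhomogeneous Neumann u'(0) = -1, u'(2) = 1. [u' v]_0^2 = (1)·v(2) − (-1)·v(0) = v(2) + v(0). Take V = H^1(0, 2); boundary term becomes part of RHS.
Weak formulation: find u (satisfying any essential BC) such that ∫_0^2 u'(x) v'(x) dx = ∫_0^2 f v dx + v(2) + v(0) for all v ∈ V (Neumann data are natural BCs: they enter the RHS as boundary terms).
Substituting f(x) = -3*x^2 + 2*x + 1, the right-hand side is ∫_0^2 (-3*x^2 + 2*x + 1) v dx + v(2) + v(0).
Compatibility check (pure Neumann): taking v ≡ 1 ∈ V gives 0 = ∫_0^2 f dx + (1) − (-1), i.e. ∫_0^2 f dx must equal u'(0) − u'(2) = -2. Indeed ∫_0^2 (-3*x^2 + 2*x + 1) dx = -2, so the data are compatible. The solution is then unique only up to an additive constant (fix it e.g. by requiring ∫_0^2 u dx = 0).


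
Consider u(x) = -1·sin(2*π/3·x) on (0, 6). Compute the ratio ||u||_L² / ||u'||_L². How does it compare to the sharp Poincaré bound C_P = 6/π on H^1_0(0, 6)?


||u||_L² / ||u'||_L² = 3/(2*π) < C_P = 6/π.

u(x) = -1·sin(2*π/3·x), so u'(x) = -2*π*cos(2*π*x/3)/3.
Writing u(x) = A·sin(kπx/L) with A = -1 and k = 4, use ∫_0^L sin²(kπx/L) dx = L/2 and ∫_0^L cos²(kπx/L) dx = L/2.
u² = 1·sin²(2*π/3·x) and (u')² = 4*π^2/9·cos²(2*π/3·x), and each of sin², cos² integrates to L/2 = 3 over (0, 6).
∫_0^6 u² dx = 3, so ||u||_L² = sqrt(3).
∫_0^6 (u')² dx = 4*π^2/3, so ||u'||_L² = 2*sqrt(3)*π/3.
Ratio ||u||_L² / ||u'||_L² = 3/(2*π).
Sharp Poincaré constant on H^1_0(0, 6) is C_P = L/π = 6/π, achieved by sin(π/6·x).
This is the k = 4 harmonic; the ratio L/(kπ) is strictly less than C_P = L/π, consistent with the sharp inequality ||u||_L² ≤ C_P ||u'||_L².


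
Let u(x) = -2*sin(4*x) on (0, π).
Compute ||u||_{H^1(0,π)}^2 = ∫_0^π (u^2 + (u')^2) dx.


||u||_{H^1(0,π)}^2 = 34*π

u'(x) = -8*cos(4*x).
Expand u² and (u')² and integrate term by term on (0, π), using: for integers n ≥ 1, ∫_0^π sin²(nx) dx = ∫_0^π cos²(nx) dx = π/2; for n ≠ n', ∫_0^π sin(nx)sin(n'x) dx = ∫_0^π cos(nx)cos(n'x) dx = 0; and by product-to-sum, ∫_0^π sin(nx)cos(n'x) dx = ½∫_0^π [sin((n+n')x) + sin((n−n')x)] dx, which is 0 when n+n' is even and 2n/(n²−n'²) when n+n' is odd (it need not vanish on (0, π)).
  u² squared terms: (-2)²·∫sin(4x)² dx = 4·π/2 = 2*π.
  So ∫_0^π u² dx = 2*π.
  (u')² squared terms: (-8)²·∫cos(4x)² dx = 64·π/2 = 32*π.
  So ∫_0^π (u')² dx = 32*π.
||u||_{H^1}^2 = (2*π) + (32*π) = 34*π.


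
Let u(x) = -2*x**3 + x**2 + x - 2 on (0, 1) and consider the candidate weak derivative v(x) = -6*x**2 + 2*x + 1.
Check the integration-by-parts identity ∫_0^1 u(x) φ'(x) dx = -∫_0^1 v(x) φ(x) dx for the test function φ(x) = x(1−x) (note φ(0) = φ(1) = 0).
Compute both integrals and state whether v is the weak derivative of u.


LHS = -1/30, RHS = -1/30. Yes, v = u' weakly.

u(x) = -2*x**3 + x**2 + x - 2, classical derivative u'(x) = -6*x**2 + 2*x + 1.
φ(x) = x(1−x), so φ'(x) = 1 - 2*x.
Note φ(0) = φ(1) = 0, so the boundary term u·φ vanishes.
LHS = ∫_0^1 u(x) φ'(x) dx = ∫_0^1 (4*x^4 - 4*x^3 - x^2 + 5*x - 2) dx. Term by term:
  ∫_0^1 4*x^4 dx = 4/5;  ∫_0^1 -4*x^3 dx = -1;  ∫_0^1 -x^2 dx = -1/3;
  ∫_0^1 5*x dx = 5/2;  ∫_0^1 -2 dx = -2.
Sum: 4/5 − 1 − 1/3 + 5/2 − 2 = -1/30.
So LHS = -1/30.
∫_0^1 v(x) φ(x) dx = ∫_0^1 (6*x^4 - 8*x^3 + x^2 + x) dx. Term by term:
  ∫_0^1 6*x^4 dx = 6/5;  ∫_0^1 -8*x^3 dx = -2;  ∫_0^1 x^2 dx = 1/3;
  ∫_0^1 x dx = 1/2.
Sum: 6/5 − 2 + 1/3 + 1/2 = 1/30.
So RHS = -∫_0^1 v(x) φ(x) dx = -1/30.
LHS = RHS, so the identity holds for this test φ.
Moreover u is smooth here and v(x) = u'(x) = -6*x**2 + 2*x + 1 pointwise, so the identity holds for every test function. Hence v is the weak derivative of u.


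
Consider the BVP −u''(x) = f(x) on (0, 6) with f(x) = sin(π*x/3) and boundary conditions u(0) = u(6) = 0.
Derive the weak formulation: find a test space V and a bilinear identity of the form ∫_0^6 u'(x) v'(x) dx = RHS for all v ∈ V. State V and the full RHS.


V = H^1_0(0, 6) (so v(0) = v(6) = 0); weak form: ∫_0^6 u'v' dx = ∫_0^6 (sin(π*x/3)) v dx for all v ∈ V.

Multiply both sides by a test function v and integrate from 0 to 6:
  ∫_0^6 −u''(x) v(x) dx = ∫_0^6 f(x) v(x) dx.
Integrate the LHS by parts once:
  ∫_0^6 −u'' v dx = −[u'(x) v(x)]_0^6 + ∫_0^6 u'(x) v'(x) dx.
Thus ∫_0^6 u'(x) v'(x) dx = ∫_0^6 f(x) v(x) dx + [u'(x) v(x)]_0^6.
Choose V so that boundary terms are either known or forced to vanish.
u is Dirichlet: u(0) = u(6) = 0. Let V = H^1_0(0, 6); then v(0) = v(6) = 0, and [u' v]_0^6 = 0.
Weak formulation: find u (satisfying any essential BC) such that ∫_0^6 u'(x) v'(x) dx = ∫_0^6 f v dx for all v ∈ V.
Substituting f(x) = sin(π*x/3), the right-hand side is ∫_0^6 (sin(π*x/3)) v dx.


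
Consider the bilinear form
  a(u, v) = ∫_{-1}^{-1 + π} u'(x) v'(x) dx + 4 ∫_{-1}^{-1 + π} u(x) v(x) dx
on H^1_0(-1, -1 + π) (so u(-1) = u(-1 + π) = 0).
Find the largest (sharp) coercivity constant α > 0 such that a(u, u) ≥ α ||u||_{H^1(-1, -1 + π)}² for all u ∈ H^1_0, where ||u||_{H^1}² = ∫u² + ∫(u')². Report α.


α = 1

Coercivity of a(·,·) on H^1_0(-1, -1 + π) means a(u, u) ≥ α ||u||_{H^1}² for every u ∈ H^1_0.
The interval has length L = π, and Poincaré/coercivity depend only on L. Here a(u, u) = ∫(u')² + (4)·∫u².
Here c = 4 ≥ 1, so a(u,u) = ∫(u')² + c∫u² ≥ ∫(u')² + ∫u² = ||u||_{H^1}², i.e. α = 1 works. No larger α is possible: a(u,u) ≥ α||u||_{H^1}² means (1−α)∫(u')² ≥ (α−c)∫u², and for the modes u_n = sin(nπ(x−x₀)/L) (x₀ the left endpoint) one has ∫u_n²/∫(u_n')² = (L/(nπ))² → 0, so a(u_n,u_n)/||u_n||_{H^1}² → 1. Hence the optimal constant is α = 1.
Therefore α = 1.


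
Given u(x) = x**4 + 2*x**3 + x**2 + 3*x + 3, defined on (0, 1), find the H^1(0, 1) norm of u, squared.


||u||_{H^1}^2 = 30068/315

The H^1 norm (squared) on an interval (0, L) is
  ||u||_{H^1}^2 = ∫_0^L u(x)^2 dx + ∫_0^L u'(x)^2 dx.
Compute u'(x) = 4*x**3 + 6*x**2 + 2*x + 3.
Then u(x)^2 = x**8 + 4*x**7 + 6*x**6 + 10*x**5 + 19*x**4 + 18*x**3 + 15*x**2 + 18*x + 9 and u'(x)^2 = 16*x**6 + 48*x**5 + 52*x**4 + 48*x**3 + 40*x**2 + 12*x + 9.
Integrate each monomial from 0 to 1 using ∫_0^1 c·x^n dx = c·1^(n+1)/(n+1):
  ∫_0^1 u(x)^2 dx = ∫_0^1 (x^8 + 4*x^7 + 6*x^6 + 10*x^5 + 19*x^4 + 18*x^3 + 15*x^2 + 18*x + 9) dx. Term by term:
    ∫_0^1 x^8 dx = 1/9;  ∫_0^1 4*x^7 dx = 1/2;  ∫_0^1 6*x^6 dx = 6/7;
    ∫_0^1 10*x^5 dx = 5/3;  ∫_0^1 19*x^4 dx = 19/5;  ∫_0^1 18*x^3 dx = 9/2;
    ∫_0^1 15*x^2 dx = 5;  ∫_0^1 18*x dx = 9;  ∫_0^1 9 dx = 9.
  Sum: 1/9 + 1/2 + 6/7 + 5/3 + 19/5 + 9/2 + 5 + 9 + 9 = 10847/315.
  ∫_0^1 u'(x)^2 dx = ∫_0^1 (16*x^6 + 48*x^5 + 52*x^4 + 48*x^3 + 40*x^2 + 12*x + 9) dx. Term by term:
    ∫_0^1 16*x^6 dx = 16/7;  ∫_0^1 48*x^5 dx = 8;  ∫_0^1 52*x^4 dx = 52/5;
    ∫_0^1 48*x^3 dx = 12;  ∫_0^1 40*x^2 dx = 40/3;  ∫_0^1 12*x dx = 6;
    ∫_0^1 9 dx = 9.
  Sum: 16/7 + 8 + 52/5 + 12 + 40/3 + 6 + 9 = 6407/105.
Adding: ||u||_{H^1}^2 = 10847/315 + 6407/105 = 30068/315.


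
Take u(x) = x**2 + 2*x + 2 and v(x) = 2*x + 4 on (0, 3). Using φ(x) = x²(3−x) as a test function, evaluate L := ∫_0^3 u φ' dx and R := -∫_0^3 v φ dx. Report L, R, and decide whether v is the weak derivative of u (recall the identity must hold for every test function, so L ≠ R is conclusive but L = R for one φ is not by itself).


LHS = -189/5, RHS = -513/10. No, v is not the weak derivative of u.

u(x) = x**2 + 2*x + 2, classical derivative u'(x) = 2*x + 2.
φ(x) = x²(3−x), so φ'(x) = 3*x*(2 - x).
Note φ(0) = φ(3) = 0, so the boundary term u·φ vanishes.
LHS = ∫_0^3 u(x) φ'(x) dx = ∫_0^3 (-3*x^4 + 6*x^2 + 12*x) dx. Term by term:
  ∫_0^3 -3*x^4 dx = -729/5;  ∫_0^3 6*x^2 dx = 54;  ∫_0^3 12*x dx = 54.
Sum: -729/5 + 54 + 54 = -189/5.
So LHS = -189/5.
∫_0^3 v(x) φ(x) dx = ∫_0^3 (-2*x^4 + 2*x^3 + 12*x^2) dx. Term by term:
  ∫_0^3 -2*x^4 dx = -486/5;  ∫_0^3 2*x^3 dx = 81/2;  ∫_0^3 12*x^2 dx = 108.
Sum: -486/5 + 81/2 + 108 = 513/10.
So RHS = -∫_0^3 v(x) φ(x) dx = -513/10.
LHS − RHS = 27/2 ≠ 0, so the identity fails.
(For a valid weak derivative the identity must hold for EVERY test function, in particular this one. The failure shows v is NOT the weak derivative of u.)
Correct weak derivative would be u'(x) = 2*x + 2.


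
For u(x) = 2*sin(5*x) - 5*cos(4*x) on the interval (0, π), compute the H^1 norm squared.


||u||_{H^1(0,π)}^2 = -3400/9 + 529*π/2

u'(x) = 20*sin(4*x) + 10*cos(5*x).
Expand u² and (u')² and integrate term by term on (0, π), using: for integers n ≥ 1, ∫_0^π sin²(nx) dx = ∫_0^π cos²(nx) dx = π/2; for n ≠ n', ∫_0^π sin(nx)sin(n'x) dx = ∫_0^π cos(nx)cos(n'x) dx = 0; and by product-to-sum, ∫_0^π sin(nx)cos(n'x) dx = ½∫_0^π [sin((n+n')x) + sin((n−n')x)] dx, which is 0 when n+n' is even and 2n/(n²−n'²) when n+n' is odd (it need not vanish on (0, π)).
  u² squared terms: (-5)²·∫cos(4x)² dx = 25·π/2 = 25*π/2;  (2)²·∫sin(5x)² dx = 4·π/2 = 2*π.
  u² cross terms: 2·(-5)·(2)·∫cos(4x)·sin(5x) dx = -20·(10/9) = -200/9.
  So ∫_0^π u² dx = 25*π/2 + 2*π − 200/9 = -200/9 + 29*π/2.
  (u')² squared terms: (10)²·∫cos(5x)² dx = 100·π/2 = 50*π;  (20)²·∫sin(4x)² dx = 400·π/2 = 200*π.
  (u')² cross terms: 2·(10)·(20)·∫cos(5x)·sin(4x) dx = 400·(-8/9) = -3200/9.
  So ∫_0^π (u')² dx = 50*π + 200*π − 3200/9 = -3200/9 + 250*π.
||u||_{H^1}^2 = (-200/9 + 29*π/2) + (-3200/9 + 250*π) = -3400/9 + 529*π/2.


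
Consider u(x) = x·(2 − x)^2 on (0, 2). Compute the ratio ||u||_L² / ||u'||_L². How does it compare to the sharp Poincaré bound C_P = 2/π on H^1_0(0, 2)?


||u||_L² / ||u'||_L² = sqrt(14)/7 < C_P = 2/π.

u(x) = x·(2 − x)^2, so u'(x) = (x - 2)*(3*x - 2).
u(x) = x·(2 − x)^2 vanishes at x = 0 and x = 2, so u ∈ H^1_0(0, 2). Differentiate via the product rule and integrate the resulting polynomials term by term.
  ∫_0^2 u² dx = ∫_0^2 (x^6 - 8*x^5 + 24*x^4 - 32*x^3 + 16*x^2) dx. Term by term:
    ∫_0^2 x^6 dx = 128/7;  ∫_0^2 -8*x^5 dx = -256/3;  ∫_0^2 24*x^4 dx = 768/5;
    ∫_0^2 -32*x^3 dx = -128;  ∫_0^2 16*x^2 dx = 128/3.
  Sum: 128/7 − 256/3 + 768/5 − 128 + 128/3 = 128/105.
  ∫_0^2 (u')² dx = ∫_0^2 (9*x^4 - 48*x^3 + 88*x^2 - 64*x + 16) dx. Term by term:
    ∫_0^2 9*x^4 dx = 288/5;  ∫_0^2 -48*x^3 dx = -192;  ∫_0^2 88*x^2 dx = 704/3;
    ∫_0^2 -64*x dx = -128;  ∫_0^2 16 dx = 32.
  Sum: 288/5 − 192 + 704/3 − 128 + 32 = 64/15.
∫_0^2 u² dx = 128/105, so ||u||_L² = 8*sqrt(210)/105.
∫_0^2 (u')² dx = 64/15, so ||u'||_L² = 8*sqrt(15)/15.
Ratio ||u||_L² / ||u'||_L² = sqrt(14)/7.
Sharp Poincaré constant on H^1_0(0, 2) is C_P = L/π = 2/π, achieved by sin(π/2·x).
A polynomial bump cannot attain the sharp Poincaré constant (only the first sine eigenfunction does), so the ratio is strictly less than C_P, consistent with ||u||_L² ≤ C_P ||u'||_L².


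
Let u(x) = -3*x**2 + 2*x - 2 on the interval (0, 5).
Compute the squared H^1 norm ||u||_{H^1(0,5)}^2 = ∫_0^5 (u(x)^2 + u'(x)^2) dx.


||u||_{H^1}^2 = 16670/3

The H^1 norm (squared) on an interval (0, L) is
  ||u||_{H^1}^2 = ∫_0^L u(x)^2 dx + ∫_0^L u'(x)^2 dx.
Compute u'(x) = 2 - 6*x.
Then u(x)^2 = 9*x**4 - 12*x**3 + 16*x**2 - 8*x + 4 and u'(x)^2 = 36*x**2 - 24*x + 4.
Integrate each monomial from 0 to 5 using ∫_0^5 c·x^n dx = c·5^(n+1)/(n+1):
  ∫_0^5 u(x)^2 dx = ∫_0^5 (9*x^4 - 12*x^3 + 16*x^2 - 8*x + 4) dx. Term by term:
    ∫_0^5 9*x^4 dx = 5625;  ∫_0^5 -12*x^3 dx = -1875;  ∫_0^5 16*x^2 dx = 2000/3;
    ∫_0^5 -8*x dx = -100;  ∫_0^5 4 dx = 20.
  Sum: 5625 − 1875 + 2000/3 − 100 + 20 = 13010/3.
  ∫_0^5 u'(x)^2 dx = ∫_0^5 (36*x^2 - 24*x + 4) dx. Term by term:
    ∫_0^5 36*x^2 dx = 1500;  ∫_0^5 -24*x dx = -300;  ∫_0^5 4 dx = 20.
  Sum: 1500 − 300 + 20 = 1220.
Adding: ||u||_{H^1}^2 = 13010/3 + 1220 = 16670/3.


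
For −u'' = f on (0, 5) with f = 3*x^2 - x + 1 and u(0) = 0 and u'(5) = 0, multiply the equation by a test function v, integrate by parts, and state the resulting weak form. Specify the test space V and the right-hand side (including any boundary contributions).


V = {v ∈ H^1(0, 5) : v(0) = 0} (test functions vanish at x = 0 where u is specified); weak form: ∫_0^5 u'v' dx = ∫_0^5 (3*x^2 - x + 1) v dx for all v ∈ V.

Multiply both sides by a test function v and integrate from 0 to 5:
  ∫_0^5 −u''(x) v(x) dx = ∫_0^5 f(x) v(x) dx.
Integrate the LHS by parts once:
  ∫_0^5 −u'' v dx = −[u'(x) v(x)]_0^5 + ∫_0^5 u'(x) v'(x) dx.
Thus ∫_0^5 u'(x) v'(x) dx = ∫_0^5 f(x) v(x) dx + [u'(x) v(x)]_0^5.
Choose V so that boundary terms are either known or forced to vanish.
Mixed BC: u(0) = 0 (Dirichlet) and u'(5) = 0 (Neumann). Define V = {v ∈ H^1(0, 5) : v(0) = 0}. Then [u' v]_0^5 = u'(5)·v(5) − u'(0)·0 = 0.
Weak formulation: find u (satisfying any essential BC) such that ∫_0^5 u'(x) v'(x) dx = ∫_0^5 f v dx for all v ∈ V (Dirichlet at 0 absorbed into V; the Neumann datum at x = 5 is zero, so no boundary term remains).
Substituting f(x) = 3*x^2 - x + 1, the right-hand side is ∫_0^5 (3*x^2 - x + 1) v dx.


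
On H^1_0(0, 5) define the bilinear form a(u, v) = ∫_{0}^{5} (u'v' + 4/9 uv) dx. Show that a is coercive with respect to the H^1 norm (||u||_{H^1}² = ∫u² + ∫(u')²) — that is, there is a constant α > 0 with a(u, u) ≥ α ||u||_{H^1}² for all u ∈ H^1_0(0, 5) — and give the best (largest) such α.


α = (π^2 + 100/9)/(π^2 + 25)

Coercivity of a(·,·) on H^1_0(0, 5) means a(u, u) ≥ α ||u||_{H^1}² for every u ∈ H^1_0.
The interval has length L = 5, and Poincaré/coercivity depend only on L. Here a(u, u) = ∫(u')² + (4/9)·∫u².
Here 0 < c = 4/9 < 1. The condition a(u,u) ≥ α||u||_{H^1}² reads (1−α)∫(u')² ≥ (α−c)∫u². Any admissible α is ≤ 1 (rapidly oscillating u have ∫u²/∫(u')² → 0), and α = 1 would force 0 ≥ (1−c)∫u², impossible since c < 1; so 1−α > 0. By the sharp Poincaré inequality on H^1_0 of an interval of length L, ∫(u')² ≥ (π/L)²∫u² with equality for the first sine mode sin(π(x−x₀)/L) (x₀ the left endpoint), so the inequality holds for all u iff (1−α)(π/L)² ≥ α − c, i.e. α ≤ ((π/L)² + c)/((π/L)² + 1) = (1 + c(L/π)²)/(1 + (L/π)²). With (π/L)² = π^2/25 and c = 4/9, the largest admissible constant is α = ((π/L)² + c)/((π/L)² + 1).
Simplifying, α = (π^2 + 100/9)/(π^2 + 25).


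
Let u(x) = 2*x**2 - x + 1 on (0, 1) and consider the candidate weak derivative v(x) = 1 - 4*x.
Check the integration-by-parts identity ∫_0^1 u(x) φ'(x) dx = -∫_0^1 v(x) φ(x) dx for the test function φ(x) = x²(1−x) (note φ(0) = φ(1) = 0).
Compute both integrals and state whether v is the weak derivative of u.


LHS = -7/60, RHS = 7/60. No, v is not the weak derivative of u.

u(x) = 2*x**2 - x + 1, classical derivative u'(x) = 4*x - 1.
φ(x) = x²(1−x), so φ'(x) = x*(2 - 3*x).
Note φ(0) = φ(1) = 0, so the boundary term u·φ vanishes.
LHS = ∫_0^1 u(x) φ'(x) dx = ∫_0^1 (-6*x^4 + 7*x^3 - 5*x^2 + 2*x) dx. Term by term:
  ∫_0^1 -6*x^4 dx = -6/5;  ∫_0^1 7*x^3 dx = 7/4;  ∫_0^1 -5*x^2 dx = -5/3;
  ∫_0^1 2*x dx = 1.
Sum: -6/5 + 7/4 − 5/3 + 1 = -7/60.
So LHS = -7/60.
∫_0^1 v(x) φ(x) dx = ∫_0^1 (4*x^4 - 5*x^3 + x^2) dx. Term by term:
  ∫_0^1 4*x^4 dx = 4/5;  ∫_0^1 -5*x^3 dx = -5/4;  ∫_0^1 x^2 dx = 1/3.
Sum: 4/5 − 5/4 + 1/3 = -7/60.
So RHS = -∫_0^1 v(x) φ(x) dx = 7/60.
LHS − RHS = -7/30 ≠ 0, so the identity fails.
(For a valid weak derivative the identity must hold for EVERY test function, in particular this one. The failure shows v is NOT the weak derivative of u.)
Correct weak derivative would be u'(x) = 4*x - 1.


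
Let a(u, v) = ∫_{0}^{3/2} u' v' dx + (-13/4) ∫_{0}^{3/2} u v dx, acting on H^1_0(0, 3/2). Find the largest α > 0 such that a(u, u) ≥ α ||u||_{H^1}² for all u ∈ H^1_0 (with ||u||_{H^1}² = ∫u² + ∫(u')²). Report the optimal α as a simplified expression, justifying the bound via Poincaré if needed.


α = (-117 + 16*π^2)/(4*(9 + 4*π^2))

Coercivity of a(·,·) on H^1_0(0, 3/2) means a(u, u) ≥ α ||u||_{H^1}² for every u ∈ H^1_0.
The interval has length L = 3/2, and Poincaré/coercivity depend only on L. Here a(u, u) = ∫(u')² + (-13/4)·∫u².
Here c = -13/4 < 0 with |c| < (π/L)² = 4*π^2/9, so coercivity still holds. The condition a(u,u) ≥ α||u||_{H^1}² reads (1−α)∫(u')² ≥ (α−c)∫u². Any admissible α is ≤ 1 (rapidly oscillating u have ∫u²/∫(u')² → 0), and α = 1 would force 0 ≥ (1−c)∫u², impossible since c < 1; so 1−α > 0. By the sharp Poincaré inequality on H^1_0 of an interval of length L, ∫(u')² ≥ (π/L)²∫u² with equality for the first sine mode sin(π(x−x₀)/L) (x₀ the left endpoint), so the inequality holds for all u iff (1−α)(π/L)² ≥ α − c, i.e. α ≤ ((π/L)² + c)/((π/L)² + 1) = (1 + c(L/π)²)/(1 + (L/π)²). (Direct route, valid since c ≤ 0: Poincaré gives c∫u² ≥ c(L/π)²∫(u')², so a(u,u) ≥ (1 + c(L/π)²)∫(u')², while ||u||_{H^1}² ≤ (1 + (L/π)²)∫(u')²; dividing yields the same α.) With (π/L)² = 4*π^2/9 and c = -13/4, the largest admissible constant is α = ((π/L)² + c)/((π/L)² + 1).
Simplifying, α = (-117 + 16*π^2)/(4*(9 + 4*π^2)).


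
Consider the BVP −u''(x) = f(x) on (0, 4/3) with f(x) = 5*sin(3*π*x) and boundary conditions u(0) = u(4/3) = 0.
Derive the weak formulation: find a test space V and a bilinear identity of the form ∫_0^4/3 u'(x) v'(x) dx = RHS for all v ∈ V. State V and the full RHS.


V = H^1_0(0, 4/3) (so v(0) = v(4/3) = 0); weak form: ∫_0^4/3 u'v' dx = ∫_0^4/3 (5*sin(3*π*x)) v dx for all v ∈ V.

Multiply both sides by a test function v and integrate from 0 to 4/3:
  ∫_0^4/3 −u''(x) v(x) dx = ∫_0^4/3 f(x) v(x) dx.
Integrate the LHS by parts once:
  ∫_0^4/3 −u'' v dx = −[u'(x) v(x)]_0^4/3 + ∫_0^4/3 u'(x) v'(x) dx.
Thus ∫_0^4/3 u'(x) v'(x) dx = ∫_0^4/3 f(x) v(x) dx + [u'(x) v(x)]_0^4/3.
Choose V so that boundary terms are either known or forced to vanish.
u is Dirichlet: u(0) = u(4/3) = 0. Let V = H^1_0(0, 4/3); then v(0) = v(4/3) = 0, and [u' v]_0^4/3 = 0.
Weak formulation: find u (satisfying any essential BC) such that ∫_0^4/3 u'(x) v'(x) dx = ∫_0^4/3 f v dx for all v ∈ V.
Substituting f(x) = 5*sin(3*π*x), the right-hand side is ∫_0^4/3 (5*sin(3*π*x)) v dx.
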